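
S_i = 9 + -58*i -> [9, -49, -107, -165, -223]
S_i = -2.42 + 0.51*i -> [-2.42, -1.91, -1.4, -0.89, -0.38]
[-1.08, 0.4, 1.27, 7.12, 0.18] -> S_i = Random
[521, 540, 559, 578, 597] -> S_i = 521 + 19*i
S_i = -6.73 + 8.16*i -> [-6.73, 1.43, 9.59, 17.75, 25.91]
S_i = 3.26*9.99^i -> [3.26, 32.57, 325.35, 3250.23, 32469.8]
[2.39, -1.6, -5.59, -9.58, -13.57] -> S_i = 2.39 + -3.99*i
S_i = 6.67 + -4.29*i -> [6.67, 2.38, -1.91, -6.2, -10.49]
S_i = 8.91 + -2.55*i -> [8.91, 6.36, 3.81, 1.26, -1.29]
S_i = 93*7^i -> [93, 651, 4557, 31899, 223293]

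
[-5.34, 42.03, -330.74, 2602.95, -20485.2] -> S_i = -5.34*(-7.87)^i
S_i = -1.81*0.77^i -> [-1.81, -1.39, -1.07, -0.83, -0.64]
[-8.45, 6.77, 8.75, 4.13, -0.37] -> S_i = Random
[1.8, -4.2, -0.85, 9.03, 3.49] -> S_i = Random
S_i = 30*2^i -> [30, 60, 120, 240, 480]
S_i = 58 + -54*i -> [58, 4, -50, -104, -158]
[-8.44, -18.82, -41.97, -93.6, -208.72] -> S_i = -8.44*2.23^i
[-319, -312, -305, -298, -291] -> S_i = -319 + 7*i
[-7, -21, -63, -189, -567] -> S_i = -7*3^i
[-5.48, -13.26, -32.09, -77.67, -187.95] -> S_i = -5.48*2.42^i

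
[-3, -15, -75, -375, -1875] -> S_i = -3*5^i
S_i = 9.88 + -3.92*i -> [9.88, 5.96, 2.04, -1.88, -5.8]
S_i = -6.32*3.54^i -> [-6.32, -22.37, -79.2, -280.37, -992.5]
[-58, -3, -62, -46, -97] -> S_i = Random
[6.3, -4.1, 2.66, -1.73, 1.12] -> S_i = 6.30*(-0.65)^i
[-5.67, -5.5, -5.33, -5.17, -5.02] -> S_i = -5.67*0.97^i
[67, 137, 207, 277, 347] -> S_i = 67 + 70*i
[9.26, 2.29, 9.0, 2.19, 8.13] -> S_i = Random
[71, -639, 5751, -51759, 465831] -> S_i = 71*-9^i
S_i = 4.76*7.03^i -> [4.76, 33.46, 235.24, 1653.76, 11625.94]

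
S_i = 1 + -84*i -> [1, -83, -167, -251, -335]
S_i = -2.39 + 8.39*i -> [-2.39, 6.0, 14.39, 22.78, 31.17]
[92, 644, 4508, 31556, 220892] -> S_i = 92*7^i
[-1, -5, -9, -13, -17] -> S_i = -1 + -4*i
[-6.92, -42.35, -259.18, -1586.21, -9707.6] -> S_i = -6.92*6.12^i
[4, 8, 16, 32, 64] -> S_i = 4*2^i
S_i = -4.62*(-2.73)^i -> [-4.62, 12.61, -34.43, 94.0, -256.62]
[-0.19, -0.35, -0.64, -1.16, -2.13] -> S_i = -0.19*1.83^i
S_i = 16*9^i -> [16, 144, 1296, 11664, 104976]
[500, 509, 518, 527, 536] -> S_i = 500 + 9*i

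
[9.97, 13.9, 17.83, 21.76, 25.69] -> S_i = 9.97 + 3.93*i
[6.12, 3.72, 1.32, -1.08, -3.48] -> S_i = 6.12 + -2.40*i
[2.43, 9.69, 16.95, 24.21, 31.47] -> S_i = 2.43 + 7.26*i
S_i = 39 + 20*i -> [39, 59, 79, 99, 119]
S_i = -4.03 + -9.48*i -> [-4.03, -13.51, -22.99, -32.47, -41.95]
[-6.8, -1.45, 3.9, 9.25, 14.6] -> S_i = -6.80 + 5.35*i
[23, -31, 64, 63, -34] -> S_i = Random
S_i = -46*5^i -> [-46, -230, -1150, -5750, -28750]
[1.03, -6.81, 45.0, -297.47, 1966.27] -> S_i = 1.03*(-6.61)^i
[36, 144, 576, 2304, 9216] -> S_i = 36*4^i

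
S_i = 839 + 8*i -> [839, 847, 855, 863, 871]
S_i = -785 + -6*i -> [-785, -791, -797, -803, -809]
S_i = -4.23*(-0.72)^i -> [-4.23, 3.05, -2.19, 1.58, -1.14]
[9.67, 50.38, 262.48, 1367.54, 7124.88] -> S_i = 9.67*5.21^i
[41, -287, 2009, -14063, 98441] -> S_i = 41*-7^i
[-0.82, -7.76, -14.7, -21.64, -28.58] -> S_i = -0.82 + -6.94*i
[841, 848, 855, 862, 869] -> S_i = 841 + 7*i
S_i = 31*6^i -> [31, 186, 1116, 6696, 40176]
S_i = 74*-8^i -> [74, -592, 4736, -37888, 303104]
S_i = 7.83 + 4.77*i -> [7.83, 12.6, 17.37, 22.14, 26.91]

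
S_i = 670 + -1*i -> [670, 669, 668, 667, 666]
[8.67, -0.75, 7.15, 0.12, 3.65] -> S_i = Random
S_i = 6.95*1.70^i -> [6.95, 11.82, 20.09, 34.15, 58.05]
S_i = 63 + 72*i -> [63, 135, 207, 279, 351]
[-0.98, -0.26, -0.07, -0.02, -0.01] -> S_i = -0.98*0.27^i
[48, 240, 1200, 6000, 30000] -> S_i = 48*5^i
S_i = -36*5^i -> [-36, -180, -900, -4500, -22500]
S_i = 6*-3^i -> [6, -18, 54, -162, 486]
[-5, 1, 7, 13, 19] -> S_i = -5 + 6*i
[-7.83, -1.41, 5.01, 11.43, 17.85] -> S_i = -7.83 + 6.42*i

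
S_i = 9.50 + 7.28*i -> [9.5, 16.78, 24.06, 31.34, 38.62]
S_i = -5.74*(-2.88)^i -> [-5.74, 16.53, -47.61, 137.12, -394.9]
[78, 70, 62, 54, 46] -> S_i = 78 + -8*i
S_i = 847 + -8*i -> [847, 839, 831, 823, 815]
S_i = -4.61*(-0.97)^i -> [-4.61, 4.47, -4.34, 4.21, -4.08]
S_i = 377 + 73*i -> [377, 450, 523, 596, 669]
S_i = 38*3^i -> [38, 114, 342, 1026, 3078]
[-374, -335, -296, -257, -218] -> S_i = -374 + 39*i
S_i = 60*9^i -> [60, 540, 4860, 43740, 393660]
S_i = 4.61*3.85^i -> [4.61, 17.75, 68.33, 263.08, 1012.85]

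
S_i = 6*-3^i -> [6, -18, 54, -162, 486]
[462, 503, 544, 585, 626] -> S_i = 462 + 41*i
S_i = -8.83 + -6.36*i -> [-8.83, -15.19, -21.55, -27.91, -34.27]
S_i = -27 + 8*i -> [-27, -19, -11, -3, 5]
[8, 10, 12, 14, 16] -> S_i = 8 + 2*i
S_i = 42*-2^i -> [42, -84, 168, -336, 672]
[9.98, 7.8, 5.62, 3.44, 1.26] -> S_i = 9.98 + -2.18*i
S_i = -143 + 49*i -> [-143, -94, -45, 4, 53]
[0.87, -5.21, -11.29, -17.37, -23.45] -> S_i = 0.87 + -6.08*i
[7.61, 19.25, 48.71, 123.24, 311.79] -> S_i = 7.61*2.53^i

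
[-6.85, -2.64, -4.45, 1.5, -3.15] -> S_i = Random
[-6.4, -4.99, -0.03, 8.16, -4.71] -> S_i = Random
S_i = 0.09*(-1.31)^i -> [0.09, -0.12, 0.15, -0.2, 0.27]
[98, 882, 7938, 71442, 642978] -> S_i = 98*9^i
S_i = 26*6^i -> [26, 156, 936, 5616, 33696]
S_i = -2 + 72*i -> [-2, 70, 142, 214, 286]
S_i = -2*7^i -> [-2, -14, -98, -686, -4802]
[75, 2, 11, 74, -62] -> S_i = Random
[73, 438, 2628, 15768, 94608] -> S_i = 73*6^i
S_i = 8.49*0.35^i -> [8.49, 2.97, 1.04, 0.36, 0.13]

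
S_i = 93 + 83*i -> [93, 176, 259, 342, 425]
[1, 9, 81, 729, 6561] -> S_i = 1*9^i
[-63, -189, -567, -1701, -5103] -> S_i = -63*3^i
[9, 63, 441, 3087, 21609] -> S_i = 9*7^i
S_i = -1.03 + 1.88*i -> [-1.03, 0.85, 2.73, 4.61, 6.49]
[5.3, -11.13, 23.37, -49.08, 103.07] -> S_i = 5.30*(-2.10)^i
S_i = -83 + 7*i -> [-83, -76, -69, -62, -55]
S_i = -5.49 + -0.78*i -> [-5.49, -6.27, -7.05, -7.83, -8.61]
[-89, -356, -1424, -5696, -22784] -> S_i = -89*4^i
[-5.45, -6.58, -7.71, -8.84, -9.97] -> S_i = -5.45 + -1.13*i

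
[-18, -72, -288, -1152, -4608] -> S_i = -18*4^i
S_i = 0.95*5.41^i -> [0.95, 5.14, 27.8, 150.42, 813.79]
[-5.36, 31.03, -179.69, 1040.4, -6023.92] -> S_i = -5.36*(-5.79)^i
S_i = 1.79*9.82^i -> [1.79, 17.58, 172.61, 1695.07, 16645.58]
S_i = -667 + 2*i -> [-667, -665, -663, -661, -659]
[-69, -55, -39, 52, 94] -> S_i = Random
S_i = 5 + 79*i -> [5, 84, 163, 242, 321]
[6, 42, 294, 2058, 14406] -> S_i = 6*7^i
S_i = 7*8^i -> [7, 56, 448, 3584, 28672]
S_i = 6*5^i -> [6, 30, 150, 750, 3750]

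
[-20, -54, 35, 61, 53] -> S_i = Random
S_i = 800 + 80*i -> [800, 880, 960, 1040, 1120]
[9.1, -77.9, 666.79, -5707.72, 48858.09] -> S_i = 9.10*(-8.56)^i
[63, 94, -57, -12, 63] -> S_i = Random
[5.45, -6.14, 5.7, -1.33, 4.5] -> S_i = Random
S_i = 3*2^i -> [3, 6, 12, 24, 48]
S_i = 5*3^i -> [5, 15, 45, 135, 405]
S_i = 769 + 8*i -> [769, 777, 785, 793, 801]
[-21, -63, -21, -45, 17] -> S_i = Random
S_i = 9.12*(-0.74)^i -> [9.12, -6.75, 4.99, -3.7, 2.73]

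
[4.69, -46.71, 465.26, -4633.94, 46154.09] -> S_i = 4.69*(-9.96)^i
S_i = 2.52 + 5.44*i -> [2.52, 7.96, 13.4, 18.84, 24.28]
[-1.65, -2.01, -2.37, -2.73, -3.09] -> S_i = -1.65 + -0.36*i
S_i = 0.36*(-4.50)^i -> [0.36, -1.62, 7.29, -32.8, 147.62]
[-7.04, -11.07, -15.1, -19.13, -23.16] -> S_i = -7.04 + -4.03*i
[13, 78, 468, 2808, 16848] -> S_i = 13*6^i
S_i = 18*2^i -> [18, 36, 72, 144, 288]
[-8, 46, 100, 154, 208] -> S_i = -8 + 54*i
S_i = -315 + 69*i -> [-315, -246, -177, -108, -39]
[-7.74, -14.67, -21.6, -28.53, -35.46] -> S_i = -7.74 + -6.93*i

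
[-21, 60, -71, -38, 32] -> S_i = Random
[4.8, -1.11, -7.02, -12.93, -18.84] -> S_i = 4.80 + -5.91*i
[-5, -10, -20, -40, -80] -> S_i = -5*2^i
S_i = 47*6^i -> [47, 282, 1692, 10152, 60912]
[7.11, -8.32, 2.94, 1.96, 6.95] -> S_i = Random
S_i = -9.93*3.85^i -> [-9.93, -38.23, -147.19, -566.67, -2181.69]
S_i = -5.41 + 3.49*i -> [-5.41, -1.92, 1.57, 5.06, 8.55]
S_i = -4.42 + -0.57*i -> [-4.42, -4.99, -5.56, -6.13, -6.7]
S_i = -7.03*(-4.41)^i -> [-7.03, 31.0, -136.72, 602.94, -2658.95]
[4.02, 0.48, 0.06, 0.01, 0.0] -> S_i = 4.02*0.12^i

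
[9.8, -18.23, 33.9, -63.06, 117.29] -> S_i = 9.80*(-1.86)^i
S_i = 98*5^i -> [98, 490, 2450, 12250, 61250]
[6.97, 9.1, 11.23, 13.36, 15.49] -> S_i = 6.97 + 2.13*i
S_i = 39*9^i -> [39, 351, 3159, 28431, 255879]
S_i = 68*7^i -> [68, 476, 3332, 23324, 163268]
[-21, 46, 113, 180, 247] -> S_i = -21 + 67*i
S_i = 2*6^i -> [2, 12, 72, 432, 2592]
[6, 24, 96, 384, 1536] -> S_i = 6*4^i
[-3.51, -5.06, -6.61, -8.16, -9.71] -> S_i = -3.51 + -1.55*i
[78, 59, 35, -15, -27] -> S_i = Random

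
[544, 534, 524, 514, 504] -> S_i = 544 + -10*i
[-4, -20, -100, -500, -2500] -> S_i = -4*5^i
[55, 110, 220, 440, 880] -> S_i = 55*2^i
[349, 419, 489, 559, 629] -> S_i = 349 + 70*i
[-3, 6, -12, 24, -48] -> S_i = -3*-2^i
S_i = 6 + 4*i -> [6, 10, 14, 18, 22]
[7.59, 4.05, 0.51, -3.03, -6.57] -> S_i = 7.59 + -3.54*i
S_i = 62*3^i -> [62, 186, 558, 1674, 5022]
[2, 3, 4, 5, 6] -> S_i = 2 + 1*i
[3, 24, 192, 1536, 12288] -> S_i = 3*8^i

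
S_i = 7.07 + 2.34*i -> [7.07, 9.41, 11.75, 14.09, 16.43]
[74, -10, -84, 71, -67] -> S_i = Random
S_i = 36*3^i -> [36, 108, 324, 972, 2916]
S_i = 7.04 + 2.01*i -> [7.04, 9.05, 11.06, 13.07, 15.08]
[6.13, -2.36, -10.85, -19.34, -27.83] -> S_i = 6.13 + -8.49*i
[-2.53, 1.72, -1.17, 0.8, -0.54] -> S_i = -2.53*(-0.68)^i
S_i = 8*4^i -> [8, 32, 128, 512, 2048]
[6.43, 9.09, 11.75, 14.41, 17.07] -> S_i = 6.43 + 2.66*i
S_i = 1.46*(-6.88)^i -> [1.46, -10.04, 69.11, -475.46, 3271.2]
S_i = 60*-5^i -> [60, -300, 1500, -7500, 37500]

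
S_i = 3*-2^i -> [3, -6, 12, -24, 48]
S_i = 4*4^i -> [4, 16, 64, 256, 1024]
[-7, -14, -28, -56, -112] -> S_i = -7*2^i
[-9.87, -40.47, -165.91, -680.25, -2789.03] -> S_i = -9.87*4.10^i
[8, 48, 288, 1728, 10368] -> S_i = 8*6^i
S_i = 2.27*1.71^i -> [2.27, 3.88, 6.64, 11.35, 19.41]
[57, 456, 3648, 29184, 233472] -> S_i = 57*8^i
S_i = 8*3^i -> [8, 24, 72, 216, 648]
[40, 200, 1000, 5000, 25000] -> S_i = 40*5^i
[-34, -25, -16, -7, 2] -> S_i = -34 + 9*i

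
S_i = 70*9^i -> [70, 630, 5670, 51030, 459270]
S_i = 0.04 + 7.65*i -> [0.04, 7.69, 15.34, 22.99, 30.64]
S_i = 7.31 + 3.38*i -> [7.31, 10.69, 14.07, 17.45, 20.83]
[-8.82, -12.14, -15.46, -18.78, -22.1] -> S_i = -8.82 + -3.32*i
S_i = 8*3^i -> [8, 24, 72, 216, 648]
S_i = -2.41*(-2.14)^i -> [-2.41, 5.16, -11.04, 23.62, -50.54]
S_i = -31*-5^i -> [-31, 155, -775, 3875, -19375]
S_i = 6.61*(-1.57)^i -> [6.61, -10.38, 16.29, -25.58, 40.16]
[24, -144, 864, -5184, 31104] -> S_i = 24*-6^i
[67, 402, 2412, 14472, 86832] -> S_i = 67*6^i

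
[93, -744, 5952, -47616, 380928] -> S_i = 93*-8^i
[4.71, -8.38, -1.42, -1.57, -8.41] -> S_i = Random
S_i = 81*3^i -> [81, 243, 729, 2187, 6561]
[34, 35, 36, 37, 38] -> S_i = 34 + 1*i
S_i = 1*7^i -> [1, 7, 49, 343, 2401]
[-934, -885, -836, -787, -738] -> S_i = -934 + 49*i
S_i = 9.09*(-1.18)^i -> [9.09, -10.73, 12.66, -14.94, 17.62]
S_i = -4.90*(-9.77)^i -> [-4.9, 47.87, -467.72, 4569.62, -44645.15]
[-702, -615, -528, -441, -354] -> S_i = -702 + 87*i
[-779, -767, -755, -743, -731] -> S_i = -779 + 12*i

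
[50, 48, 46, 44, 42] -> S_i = 50 + -2*i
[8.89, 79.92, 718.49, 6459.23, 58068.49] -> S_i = 8.89*8.99^i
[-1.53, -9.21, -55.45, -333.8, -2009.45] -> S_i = -1.53*6.02^i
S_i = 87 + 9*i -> [87, 96, 105, 114, 123]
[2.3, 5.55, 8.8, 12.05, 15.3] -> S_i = 2.30 + 3.25*i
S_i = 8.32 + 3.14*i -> [8.32, 11.46, 14.6, 17.74, 20.88]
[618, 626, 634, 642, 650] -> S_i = 618 + 8*i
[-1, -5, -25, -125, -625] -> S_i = -1*5^i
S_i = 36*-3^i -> [36, -108, 324, -972, 2916]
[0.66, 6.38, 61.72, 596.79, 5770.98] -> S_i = 0.66*9.67^i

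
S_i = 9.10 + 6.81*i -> [9.1, 15.91, 22.72, 29.53, 36.34]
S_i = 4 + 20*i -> [4, 24, 44, 64, 84]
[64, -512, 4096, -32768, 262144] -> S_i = 64*-8^i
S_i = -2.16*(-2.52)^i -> [-2.16, 5.44, -13.72, 34.57, -87.11]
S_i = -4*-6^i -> [-4, 24, -144, 864, -5184]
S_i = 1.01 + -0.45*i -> [1.01, 0.56, 0.11, -0.34, -0.79]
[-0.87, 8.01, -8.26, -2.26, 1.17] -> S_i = Random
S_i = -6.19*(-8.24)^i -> [-6.19, 51.01, -420.29, 3463.16, -28536.42]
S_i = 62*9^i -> [62, 558, 5022, 45198, 406782]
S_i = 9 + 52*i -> [9, 61, 113, 165, 217]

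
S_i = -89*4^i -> [-89, -356, -1424, -5696, -22784]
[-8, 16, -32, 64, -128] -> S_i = -8*-2^i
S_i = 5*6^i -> [5, 30, 180, 1080, 6480]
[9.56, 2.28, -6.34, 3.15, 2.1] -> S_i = Random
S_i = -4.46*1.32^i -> [-4.46, -5.89, -7.77, -10.26, -13.54]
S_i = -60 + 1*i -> [-60, -59, -58, -57, -56]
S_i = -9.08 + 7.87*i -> [-9.08, -1.21, 6.66, 14.53, 22.4]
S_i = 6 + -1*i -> [6, 5, 4, 3, 2]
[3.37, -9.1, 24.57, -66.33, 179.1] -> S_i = 3.37*(-2.70)^i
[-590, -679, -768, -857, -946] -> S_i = -590 + -89*i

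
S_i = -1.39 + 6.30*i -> [-1.39, 4.91, 11.21, 17.51, 23.81]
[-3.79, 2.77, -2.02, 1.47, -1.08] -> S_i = -3.79*(-0.73)^i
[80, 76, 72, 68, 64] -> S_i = 80 + -4*i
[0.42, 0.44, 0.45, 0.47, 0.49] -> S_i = 0.42*1.04^i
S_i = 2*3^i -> [2, 6, 18, 54, 162]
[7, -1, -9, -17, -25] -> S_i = 7 + -8*i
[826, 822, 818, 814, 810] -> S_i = 826 + -4*i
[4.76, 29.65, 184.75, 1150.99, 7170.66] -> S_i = 4.76*6.23^i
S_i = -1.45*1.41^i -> [-1.45, -2.04, -2.88, -4.06, -5.73]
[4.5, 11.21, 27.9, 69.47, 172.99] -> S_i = 4.50*2.49^i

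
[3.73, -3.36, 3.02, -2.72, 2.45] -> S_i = 3.73*(-0.90)^i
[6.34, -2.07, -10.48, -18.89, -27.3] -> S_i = 6.34 + -8.41*i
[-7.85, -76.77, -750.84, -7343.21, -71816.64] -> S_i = -7.85*9.78^i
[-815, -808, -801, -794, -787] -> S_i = -815 + 7*i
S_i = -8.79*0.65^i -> [-8.79, -5.71, -3.71, -2.41, -1.57]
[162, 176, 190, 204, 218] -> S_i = 162 + 14*i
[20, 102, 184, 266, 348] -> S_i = 20 + 82*i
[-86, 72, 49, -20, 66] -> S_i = Random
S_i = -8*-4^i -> [-8, 32, -128, 512, -2048]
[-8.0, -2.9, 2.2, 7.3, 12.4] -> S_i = -8.00 + 5.10*i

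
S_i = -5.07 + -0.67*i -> [-5.07, -5.74, -6.41, -7.08, -7.75]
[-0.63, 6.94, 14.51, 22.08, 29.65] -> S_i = -0.63 + 7.57*i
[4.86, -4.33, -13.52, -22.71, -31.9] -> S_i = 4.86 + -9.19*i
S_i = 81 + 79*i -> [81, 160, 239, 318, 397]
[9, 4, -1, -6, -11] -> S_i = 9 + -5*i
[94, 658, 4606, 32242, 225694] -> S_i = 94*7^i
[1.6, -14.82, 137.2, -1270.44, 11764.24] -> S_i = 1.60*(-9.26)^i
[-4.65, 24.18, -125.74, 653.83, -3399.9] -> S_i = -4.65*(-5.20)^i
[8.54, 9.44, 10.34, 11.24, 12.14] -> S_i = 8.54 + 0.90*i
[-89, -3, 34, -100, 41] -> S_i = Random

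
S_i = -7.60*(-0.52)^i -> [-7.6, 3.95, -2.06, 1.07, -0.56]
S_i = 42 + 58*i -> [42, 100, 158, 216, 274]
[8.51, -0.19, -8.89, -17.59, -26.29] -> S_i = 8.51 + -8.70*i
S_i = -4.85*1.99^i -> [-4.85, -9.65, -19.21, -38.22, -76.06]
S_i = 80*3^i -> [80, 240, 720, 2160, 6480]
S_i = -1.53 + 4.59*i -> [-1.53, 3.06, 7.65, 12.24, 16.83]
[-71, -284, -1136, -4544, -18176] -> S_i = -71*4^i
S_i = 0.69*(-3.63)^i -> [0.69, -2.5, 9.09, -33.0, 119.81]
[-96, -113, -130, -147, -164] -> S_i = -96 + -17*i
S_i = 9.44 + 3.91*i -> [9.44, 13.35, 17.26, 21.17, 25.08]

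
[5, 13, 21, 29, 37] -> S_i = 5 + 8*i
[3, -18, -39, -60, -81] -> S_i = 3 + -21*i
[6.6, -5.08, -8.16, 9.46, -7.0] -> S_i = Random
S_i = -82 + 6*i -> [-82, -76, -70, -64, -58]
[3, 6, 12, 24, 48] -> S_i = 3*2^i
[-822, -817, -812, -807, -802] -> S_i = -822 + 5*i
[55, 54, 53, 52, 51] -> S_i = 55 + -1*i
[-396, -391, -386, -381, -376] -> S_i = -396 + 5*i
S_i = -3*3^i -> [-3, -9, -27, -81, -243]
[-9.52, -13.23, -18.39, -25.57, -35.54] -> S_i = -9.52*1.39^i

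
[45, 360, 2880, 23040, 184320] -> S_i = 45*8^i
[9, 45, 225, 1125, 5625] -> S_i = 9*5^i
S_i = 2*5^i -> [2, 10, 50, 250, 1250]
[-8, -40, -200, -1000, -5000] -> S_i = -8*5^i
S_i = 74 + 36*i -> [74, 110, 146, 182, 218]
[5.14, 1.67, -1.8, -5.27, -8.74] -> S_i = 5.14 + -3.47*i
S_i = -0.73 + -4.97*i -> [-0.73, -5.7, -10.67, -15.64, -20.61]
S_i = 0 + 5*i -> [0, 5, 10, 15, 20]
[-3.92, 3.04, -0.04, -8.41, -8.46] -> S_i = Random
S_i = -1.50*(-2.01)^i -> [-1.5, 3.01, -6.06, 12.18, -24.48]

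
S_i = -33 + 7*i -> [-33, -26, -19, -12, -5]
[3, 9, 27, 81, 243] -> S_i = 3*3^i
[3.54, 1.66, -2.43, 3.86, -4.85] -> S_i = Random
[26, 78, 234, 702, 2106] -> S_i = 26*3^i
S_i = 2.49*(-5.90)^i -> [2.49, -14.69, 86.68, -511.39, 3017.22]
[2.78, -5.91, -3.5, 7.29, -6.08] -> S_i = Random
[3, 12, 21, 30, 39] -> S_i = 3 + 9*i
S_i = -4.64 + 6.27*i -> [-4.64, 1.63, 7.9, 14.17, 20.44]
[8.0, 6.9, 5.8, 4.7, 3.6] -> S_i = 8.00 + -1.10*i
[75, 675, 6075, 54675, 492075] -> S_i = 75*9^i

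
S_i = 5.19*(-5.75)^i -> [5.19, -29.84, 171.59, -986.67, 5673.34]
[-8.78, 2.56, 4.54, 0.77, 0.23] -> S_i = Random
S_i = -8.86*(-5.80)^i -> [-8.86, 51.39, -298.05, 1728.69, -10026.42]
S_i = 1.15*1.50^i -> [1.15, 1.72, 2.59, 3.88, 5.82]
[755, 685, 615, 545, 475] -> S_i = 755 + -70*i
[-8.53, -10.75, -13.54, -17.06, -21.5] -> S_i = -8.53*1.26^i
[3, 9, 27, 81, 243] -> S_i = 3*3^i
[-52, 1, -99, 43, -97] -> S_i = Random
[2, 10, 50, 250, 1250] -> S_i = 2*5^i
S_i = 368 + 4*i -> [368, 372, 376, 380, 384]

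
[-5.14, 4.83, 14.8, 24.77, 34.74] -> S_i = -5.14 + 9.97*i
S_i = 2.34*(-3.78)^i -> [2.34, -8.85, 33.43, -126.38, 477.73]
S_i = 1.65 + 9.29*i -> [1.65, 10.94, 20.23, 29.52, 38.81]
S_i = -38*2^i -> [-38, -76, -152, -304, -608]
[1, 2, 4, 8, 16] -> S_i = 1*2^i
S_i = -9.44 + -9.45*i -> [-9.44, -18.89, -28.34, -37.79, -47.24]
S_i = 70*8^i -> [70, 560, 4480, 35840, 286720]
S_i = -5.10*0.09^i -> [-5.1, -0.46, -0.04, -0.0, -0.0]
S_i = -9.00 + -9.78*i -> [-9.0, -18.78, -28.56, -38.34, -48.12]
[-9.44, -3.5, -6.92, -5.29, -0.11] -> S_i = Random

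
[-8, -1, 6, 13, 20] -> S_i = -8 + 7*i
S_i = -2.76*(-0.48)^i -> [-2.76, 1.32, -0.64, 0.31, -0.15]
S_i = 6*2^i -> [6, 12, 24, 48, 96]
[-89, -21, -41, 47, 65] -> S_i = Random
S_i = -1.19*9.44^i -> [-1.19, -11.23, -106.05, -1001.07, -9450.07]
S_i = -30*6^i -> [-30, -180, -1080, -6480, -38880]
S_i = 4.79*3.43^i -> [4.79, 16.43, 56.35, 193.29, 663.0]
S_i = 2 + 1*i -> [2, 3, 4, 5, 6]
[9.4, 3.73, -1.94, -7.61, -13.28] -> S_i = 9.40 + -5.67*i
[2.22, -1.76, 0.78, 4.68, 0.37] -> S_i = Random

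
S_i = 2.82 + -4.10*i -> [2.82, -1.28, -5.38, -9.48, -13.58]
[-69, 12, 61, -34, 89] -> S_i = Random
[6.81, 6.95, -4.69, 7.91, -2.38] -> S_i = Random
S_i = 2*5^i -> [2, 10, 50, 250, 1250]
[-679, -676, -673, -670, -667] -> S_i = -679 + 3*i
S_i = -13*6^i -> [-13, -78, -468, -2808, -16848]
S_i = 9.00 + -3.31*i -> [9.0, 5.69, 2.38, -0.93, -4.24]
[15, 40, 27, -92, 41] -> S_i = Random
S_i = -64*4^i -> [-64, -256, -1024, -4096, -16384]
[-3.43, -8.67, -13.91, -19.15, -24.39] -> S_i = -3.43 + -5.24*i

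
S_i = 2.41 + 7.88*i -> [2.41, 10.29, 18.17, 26.05, 33.93]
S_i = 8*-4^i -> [8, -32, 128, -512, 2048]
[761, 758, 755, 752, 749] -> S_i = 761 + -3*i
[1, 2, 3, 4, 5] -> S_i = 1 + 1*i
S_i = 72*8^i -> [72, 576, 4608, 36864, 294912]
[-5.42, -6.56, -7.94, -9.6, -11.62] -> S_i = -5.42*1.21^i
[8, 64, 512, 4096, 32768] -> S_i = 8*8^i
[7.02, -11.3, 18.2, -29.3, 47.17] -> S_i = 7.02*(-1.61)^i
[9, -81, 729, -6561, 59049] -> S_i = 9*-9^i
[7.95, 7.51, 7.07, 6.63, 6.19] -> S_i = 7.95 + -0.44*i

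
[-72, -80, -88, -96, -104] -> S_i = -72 + -8*i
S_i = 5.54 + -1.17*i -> [5.54, 4.37, 3.2, 2.03, 0.86]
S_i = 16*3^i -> [16, 48, 144, 432, 1296]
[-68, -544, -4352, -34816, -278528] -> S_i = -68*8^i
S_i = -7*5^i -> [-7, -35, -175, -875, -4375]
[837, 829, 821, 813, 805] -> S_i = 837 + -8*i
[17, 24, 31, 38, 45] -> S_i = 17 + 7*i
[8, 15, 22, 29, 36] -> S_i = 8 + 7*i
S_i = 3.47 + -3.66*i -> [3.47, -0.19, -3.85, -7.51, -11.17]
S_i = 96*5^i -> [96, 480, 2400, 12000, 60000]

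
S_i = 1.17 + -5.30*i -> [1.17, -4.13, -9.43, -14.73, -20.03]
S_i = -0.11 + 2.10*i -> [-0.11, 1.99, 4.09, 6.19, 8.29]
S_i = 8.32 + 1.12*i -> [8.32, 9.44, 10.56, 11.68, 12.8]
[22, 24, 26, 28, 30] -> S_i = 22 + 2*i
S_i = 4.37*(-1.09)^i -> [4.37, -4.76, 5.19, -5.66, 6.17]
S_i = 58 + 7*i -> [58, 65, 72, 79, 86]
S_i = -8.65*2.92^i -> [-8.65, -25.26, -73.75, -215.36, -628.85]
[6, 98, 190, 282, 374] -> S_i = 6 + 92*i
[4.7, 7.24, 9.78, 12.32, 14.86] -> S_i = 4.70 + 2.54*i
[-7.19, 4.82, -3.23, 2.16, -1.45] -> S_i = -7.19*(-0.67)^i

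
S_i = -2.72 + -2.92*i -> [-2.72, -5.64, -8.56, -11.48, -14.4]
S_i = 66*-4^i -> [66, -264, 1056, -4224, 16896]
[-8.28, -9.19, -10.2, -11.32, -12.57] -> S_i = -8.28*1.11^i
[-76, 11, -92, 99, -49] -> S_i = Random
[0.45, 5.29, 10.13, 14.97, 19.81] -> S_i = 0.45 + 4.84*i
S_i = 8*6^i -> [8, 48, 288, 1728, 10368]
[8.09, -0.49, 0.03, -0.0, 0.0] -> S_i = 8.09*(-0.06)^i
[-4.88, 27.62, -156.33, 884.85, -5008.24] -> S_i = -4.88*(-5.66)^i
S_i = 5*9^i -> [5, 45, 405, 3645, 32805]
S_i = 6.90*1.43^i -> [6.9, 9.87, 14.11, 20.18, 28.85]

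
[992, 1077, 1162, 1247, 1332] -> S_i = 992 + 85*i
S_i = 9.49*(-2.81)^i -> [9.49, -26.67, 74.93, -210.56, 591.69]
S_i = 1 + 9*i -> [1, 10, 19, 28, 37]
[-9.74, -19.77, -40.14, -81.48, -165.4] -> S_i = -9.74*2.03^i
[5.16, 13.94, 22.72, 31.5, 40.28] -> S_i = 5.16 + 8.78*i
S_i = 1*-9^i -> [1, -9, 81, -729, 6561]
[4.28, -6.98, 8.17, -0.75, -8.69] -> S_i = Random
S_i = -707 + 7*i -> [-707, -700, -693, -686, -679]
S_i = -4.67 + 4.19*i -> [-4.67, -0.48, 3.71, 7.9, 12.09]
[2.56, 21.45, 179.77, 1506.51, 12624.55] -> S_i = 2.56*8.38^i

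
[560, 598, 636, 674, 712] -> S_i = 560 + 38*i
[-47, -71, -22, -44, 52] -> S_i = Random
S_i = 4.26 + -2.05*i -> [4.26, 2.21, 0.16, -1.89, -3.94]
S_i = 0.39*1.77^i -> [0.39, 0.69, 1.22, 2.16, 3.83]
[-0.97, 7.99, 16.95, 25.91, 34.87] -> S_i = -0.97 + 8.96*i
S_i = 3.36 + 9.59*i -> [3.36, 12.95, 22.54, 32.13, 41.72]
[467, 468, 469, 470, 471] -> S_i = 467 + 1*i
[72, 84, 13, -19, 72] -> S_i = Random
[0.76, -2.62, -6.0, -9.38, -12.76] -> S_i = 0.76 + -3.38*i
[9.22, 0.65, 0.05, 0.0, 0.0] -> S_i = 9.22*0.07^i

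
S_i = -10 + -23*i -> [-10, -33, -56, -79, -102]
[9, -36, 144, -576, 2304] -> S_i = 9*-4^i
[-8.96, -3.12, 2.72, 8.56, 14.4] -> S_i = -8.96 + 5.84*i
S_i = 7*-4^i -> [7, -28, 112, -448, 1792]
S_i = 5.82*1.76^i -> [5.82, 10.24, 18.03, 31.73, 55.84]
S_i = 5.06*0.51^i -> [5.06, 2.58, 1.32, 0.67, 0.34]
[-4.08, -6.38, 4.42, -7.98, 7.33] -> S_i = Random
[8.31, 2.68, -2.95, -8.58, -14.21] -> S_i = 8.31 + -5.63*i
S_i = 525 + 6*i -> [525, 531, 537, 543, 549]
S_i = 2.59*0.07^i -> [2.59, 0.18, 0.01, 0.0, 0.0]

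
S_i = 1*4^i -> [1, 4, 16, 64, 256]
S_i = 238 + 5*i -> [238, 243, 248, 253, 258]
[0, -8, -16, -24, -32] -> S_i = 0 + -8*i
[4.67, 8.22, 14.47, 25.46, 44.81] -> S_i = 4.67*1.76^i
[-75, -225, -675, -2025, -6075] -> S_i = -75*3^i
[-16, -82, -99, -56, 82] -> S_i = Random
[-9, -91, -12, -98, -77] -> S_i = Random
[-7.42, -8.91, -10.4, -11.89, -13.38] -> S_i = -7.42 + -1.49*i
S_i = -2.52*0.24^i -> [-2.52, -0.6, -0.15, -0.03, -0.01]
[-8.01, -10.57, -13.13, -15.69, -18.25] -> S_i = -8.01 + -2.56*i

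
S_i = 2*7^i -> [2, 14, 98, 686, 4802]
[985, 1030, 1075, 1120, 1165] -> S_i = 985 + 45*i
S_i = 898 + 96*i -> [898, 994, 1090, 1186, 1282]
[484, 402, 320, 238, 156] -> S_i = 484 + -82*i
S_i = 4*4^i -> [4, 16, 64, 256, 1024]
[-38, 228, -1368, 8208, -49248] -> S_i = -38*-6^i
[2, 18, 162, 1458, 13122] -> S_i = 2*9^i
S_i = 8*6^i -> [8, 48, 288, 1728, 10368]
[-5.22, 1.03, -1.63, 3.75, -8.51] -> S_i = Random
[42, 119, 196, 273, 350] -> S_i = 42 + 77*i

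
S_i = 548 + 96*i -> [548, 644, 740, 836, 932]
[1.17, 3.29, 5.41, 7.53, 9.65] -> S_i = 1.17 + 2.12*i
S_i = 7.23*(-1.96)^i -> [7.23, -14.17, 27.77, -54.44, 106.7]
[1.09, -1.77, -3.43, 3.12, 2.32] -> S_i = Random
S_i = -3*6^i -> [-3, -18, -108, -648, -3888]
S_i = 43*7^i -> [43, 301, 2107, 14749, 103243]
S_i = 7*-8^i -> [7, -56, 448, -3584, 28672]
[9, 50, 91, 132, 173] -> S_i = 9 + 41*i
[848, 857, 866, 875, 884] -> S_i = 848 + 9*i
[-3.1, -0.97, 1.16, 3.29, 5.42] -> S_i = -3.10 + 2.13*i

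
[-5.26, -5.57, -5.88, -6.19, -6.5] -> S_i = -5.26 + -0.31*i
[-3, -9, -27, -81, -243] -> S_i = -3*3^i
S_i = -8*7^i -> [-8, -56, -392, -2744, -19208]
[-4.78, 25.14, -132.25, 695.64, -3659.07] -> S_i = -4.78*(-5.26)^i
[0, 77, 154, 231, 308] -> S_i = 0 + 77*i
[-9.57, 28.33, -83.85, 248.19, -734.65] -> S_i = -9.57*(-2.96)^i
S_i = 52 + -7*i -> [52, 45, 38, 31, 24]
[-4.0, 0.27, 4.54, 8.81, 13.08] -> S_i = -4.00 + 4.27*i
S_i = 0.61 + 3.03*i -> [0.61, 3.64, 6.67, 9.7, 12.73]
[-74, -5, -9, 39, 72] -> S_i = Random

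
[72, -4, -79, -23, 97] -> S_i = Random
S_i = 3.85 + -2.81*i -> [3.85, 1.04, -1.77, -4.58, -7.39]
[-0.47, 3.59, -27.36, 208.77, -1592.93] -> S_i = -0.47*(-7.63)^i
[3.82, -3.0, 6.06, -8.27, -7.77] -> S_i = Random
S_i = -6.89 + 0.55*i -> [-6.89, -6.34, -5.79, -5.24, -4.69]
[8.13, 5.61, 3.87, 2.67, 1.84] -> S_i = 8.13*0.69^i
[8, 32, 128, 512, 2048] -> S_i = 8*4^i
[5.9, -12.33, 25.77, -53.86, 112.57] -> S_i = 5.90*(-2.09)^i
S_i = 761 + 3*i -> [761, 764, 767, 770, 773]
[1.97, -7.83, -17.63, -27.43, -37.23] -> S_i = 1.97 + -9.80*i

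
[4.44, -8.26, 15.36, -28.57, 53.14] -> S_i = 4.44*(-1.86)^i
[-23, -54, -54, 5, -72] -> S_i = Random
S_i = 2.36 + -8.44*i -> [2.36, -6.08, -14.52, -22.96, -31.4]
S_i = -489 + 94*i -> [-489, -395, -301, -207, -113]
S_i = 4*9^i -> [4, 36, 324, 2916, 26244]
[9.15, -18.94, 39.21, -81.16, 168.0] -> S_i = 9.15*(-2.07)^i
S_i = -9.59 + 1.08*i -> [-9.59, -8.51, -7.43, -6.35, -5.27]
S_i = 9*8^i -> [9, 72, 576, 4608, 36864]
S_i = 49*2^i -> [49, 98, 196, 392, 784]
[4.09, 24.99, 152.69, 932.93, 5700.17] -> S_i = 4.09*6.11^i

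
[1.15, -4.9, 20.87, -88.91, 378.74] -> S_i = 1.15*(-4.26)^i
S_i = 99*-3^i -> [99, -297, 891, -2673, 8019]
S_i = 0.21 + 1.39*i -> [0.21, 1.6, 2.99, 4.38, 5.77]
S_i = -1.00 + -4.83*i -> [-1.0, -5.83, -10.66, -15.49, -20.32]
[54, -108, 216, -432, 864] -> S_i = 54*-2^i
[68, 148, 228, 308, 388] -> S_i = 68 + 80*i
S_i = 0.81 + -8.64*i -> [0.81, -7.83, -16.47, -25.11, -33.75]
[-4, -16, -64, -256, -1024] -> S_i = -4*4^i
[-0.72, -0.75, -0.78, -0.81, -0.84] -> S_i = -0.72*1.04^i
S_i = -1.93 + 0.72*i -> [-1.93, -1.21, -0.49, 0.23, 0.95]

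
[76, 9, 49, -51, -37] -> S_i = Random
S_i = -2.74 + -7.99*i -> [-2.74, -10.73, -18.72, -26.71, -34.7]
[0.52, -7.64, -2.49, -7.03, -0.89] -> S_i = Random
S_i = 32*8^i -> [32, 256, 2048, 16384, 131072]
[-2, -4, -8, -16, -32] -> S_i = -2*2^i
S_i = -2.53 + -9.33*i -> [-2.53, -11.86, -21.19, -30.52, -39.85]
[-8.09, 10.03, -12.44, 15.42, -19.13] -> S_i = -8.09*(-1.24)^i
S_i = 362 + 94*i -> [362, 456, 550, 644, 738]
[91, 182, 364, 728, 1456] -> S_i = 91*2^i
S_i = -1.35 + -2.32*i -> [-1.35, -3.67, -5.99, -8.31, -10.63]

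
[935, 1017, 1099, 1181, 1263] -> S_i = 935 + 82*i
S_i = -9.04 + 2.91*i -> [-9.04, -6.13, -3.22, -0.31, 2.6]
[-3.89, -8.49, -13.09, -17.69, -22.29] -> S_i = -3.89 + -4.60*i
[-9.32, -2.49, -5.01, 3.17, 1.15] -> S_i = Random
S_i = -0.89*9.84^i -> [-0.89, -8.76, -86.17, -847.96, -8343.93]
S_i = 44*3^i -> [44, 132, 396, 1188, 3564]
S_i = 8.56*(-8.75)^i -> [8.56, -74.9, 655.38, -5734.53, 50177.15]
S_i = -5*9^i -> [-5, -45, -405, -3645, -32805]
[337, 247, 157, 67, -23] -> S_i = 337 + -90*i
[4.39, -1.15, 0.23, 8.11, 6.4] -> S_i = Random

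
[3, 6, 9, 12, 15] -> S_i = 3 + 3*i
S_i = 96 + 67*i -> [96, 163, 230, 297, 364]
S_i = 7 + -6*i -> [7, 1, -5, -11, -17]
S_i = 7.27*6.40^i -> [7.27, 46.53, 297.78, 1905.79, 12197.04]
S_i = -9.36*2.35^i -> [-9.36, -22.0, -51.69, -121.47, -285.46]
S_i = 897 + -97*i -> [897, 800, 703, 606, 509]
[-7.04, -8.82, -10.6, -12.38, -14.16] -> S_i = -7.04 + -1.78*i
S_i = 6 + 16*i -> [6, 22, 38, 54, 70]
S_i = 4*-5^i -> [4, -20, 100, -500, 2500]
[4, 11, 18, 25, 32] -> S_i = 4 + 7*i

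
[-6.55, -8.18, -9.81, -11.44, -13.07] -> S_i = -6.55 + -1.63*i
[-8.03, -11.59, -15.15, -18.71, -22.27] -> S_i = -8.03 + -3.56*i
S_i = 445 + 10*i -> [445, 455, 465, 475, 485]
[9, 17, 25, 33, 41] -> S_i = 9 + 8*i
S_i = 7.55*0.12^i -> [7.55, 0.91, 0.11, 0.01, 0.0]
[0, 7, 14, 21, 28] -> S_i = 0 + 7*i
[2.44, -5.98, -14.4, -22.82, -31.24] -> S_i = 2.44 + -8.42*i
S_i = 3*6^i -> [3, 18, 108, 648, 3888]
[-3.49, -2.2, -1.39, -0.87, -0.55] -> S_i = -3.49*0.63^i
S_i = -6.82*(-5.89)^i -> [-6.82, 40.17, -236.6, 1393.57, -8208.16]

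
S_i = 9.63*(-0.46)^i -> [9.63, -4.43, 2.04, -0.94, 0.43]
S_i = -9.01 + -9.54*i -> [-9.01, -18.55, -28.09, -37.63, -47.17]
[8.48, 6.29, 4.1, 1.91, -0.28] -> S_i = 8.48 + -2.19*i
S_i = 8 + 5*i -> [8, 13, 18, 23, 28]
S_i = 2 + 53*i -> [2, 55, 108, 161, 214]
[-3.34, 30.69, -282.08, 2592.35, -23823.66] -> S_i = -3.34*(-9.19)^i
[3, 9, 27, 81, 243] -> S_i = 3*3^i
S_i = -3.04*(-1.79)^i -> [-3.04, 5.44, -9.74, 17.44, -31.21]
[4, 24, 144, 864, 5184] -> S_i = 4*6^i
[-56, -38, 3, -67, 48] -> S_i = Random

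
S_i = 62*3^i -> [62, 186, 558, 1674, 5022]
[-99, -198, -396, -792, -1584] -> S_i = -99*2^i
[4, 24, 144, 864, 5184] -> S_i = 4*6^i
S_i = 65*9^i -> [65, 585, 5265, 47385, 426465]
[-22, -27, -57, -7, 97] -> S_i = Random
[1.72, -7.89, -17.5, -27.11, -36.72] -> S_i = 1.72 + -9.61*i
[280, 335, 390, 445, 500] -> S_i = 280 + 55*i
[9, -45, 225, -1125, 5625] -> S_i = 9*-5^i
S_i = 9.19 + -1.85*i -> [9.19, 7.34, 5.49, 3.64, 1.79]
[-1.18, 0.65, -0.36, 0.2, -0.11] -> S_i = -1.18*(-0.55)^i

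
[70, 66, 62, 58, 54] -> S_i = 70 + -4*i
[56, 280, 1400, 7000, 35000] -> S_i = 56*5^i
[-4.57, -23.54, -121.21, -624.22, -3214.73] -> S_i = -4.57*5.15^i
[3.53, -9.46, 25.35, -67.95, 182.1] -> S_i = 3.53*(-2.68)^i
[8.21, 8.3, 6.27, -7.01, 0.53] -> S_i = Random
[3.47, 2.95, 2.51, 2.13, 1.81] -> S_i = 3.47*0.85^i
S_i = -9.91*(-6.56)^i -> [-9.91, 65.01, -426.46, 2797.6, -18352.24]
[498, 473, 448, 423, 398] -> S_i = 498 + -25*i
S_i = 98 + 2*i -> [98, 100, 102, 104, 106]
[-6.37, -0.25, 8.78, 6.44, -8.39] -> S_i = Random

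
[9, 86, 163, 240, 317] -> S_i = 9 + 77*i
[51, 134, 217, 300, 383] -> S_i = 51 + 83*i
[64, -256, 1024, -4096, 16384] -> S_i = 64*-4^i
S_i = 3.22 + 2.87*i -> [3.22, 6.09, 8.96, 11.83, 14.7]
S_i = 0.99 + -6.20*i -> [0.99, -5.21, -11.41, -17.61, -23.81]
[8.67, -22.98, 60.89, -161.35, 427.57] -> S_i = 8.67*(-2.65)^i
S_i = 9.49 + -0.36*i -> [9.49, 9.13, 8.77, 8.41, 8.05]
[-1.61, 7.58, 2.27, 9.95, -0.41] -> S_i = Random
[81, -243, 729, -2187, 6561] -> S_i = 81*-3^i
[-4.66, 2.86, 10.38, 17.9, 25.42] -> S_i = -4.66 + 7.52*i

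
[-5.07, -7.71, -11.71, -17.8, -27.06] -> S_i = -5.07*1.52^i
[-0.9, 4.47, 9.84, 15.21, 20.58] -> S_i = -0.90 + 5.37*i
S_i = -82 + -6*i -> [-82, -88, -94, -100, -106]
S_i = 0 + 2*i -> [0, 2, 4, 6, 8]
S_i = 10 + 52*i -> [10, 62, 114, 166, 218]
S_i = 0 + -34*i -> [0, -34, -68, -102, -136]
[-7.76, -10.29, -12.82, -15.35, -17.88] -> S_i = -7.76 + -2.53*i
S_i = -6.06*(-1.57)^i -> [-6.06, 9.51, -14.94, 23.45, -36.82]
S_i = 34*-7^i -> [34, -238, 1666, -11662, 81634]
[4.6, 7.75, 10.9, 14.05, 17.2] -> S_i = 4.60 + 3.15*i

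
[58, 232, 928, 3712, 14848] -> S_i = 58*4^i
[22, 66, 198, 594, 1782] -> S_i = 22*3^i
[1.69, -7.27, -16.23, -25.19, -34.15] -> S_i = 1.69 + -8.96*i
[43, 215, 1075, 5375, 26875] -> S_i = 43*5^i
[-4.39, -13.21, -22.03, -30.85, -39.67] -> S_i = -4.39 + -8.82*i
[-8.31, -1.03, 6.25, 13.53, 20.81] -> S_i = -8.31 + 7.28*i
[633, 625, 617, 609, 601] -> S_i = 633 + -8*i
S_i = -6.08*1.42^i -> [-6.08, -8.63, -12.26, -17.41, -24.72]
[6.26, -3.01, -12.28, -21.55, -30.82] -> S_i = 6.26 + -9.27*i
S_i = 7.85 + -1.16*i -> [7.85, 6.69, 5.53, 4.37, 3.21]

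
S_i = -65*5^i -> [-65, -325, -1625, -8125, -40625]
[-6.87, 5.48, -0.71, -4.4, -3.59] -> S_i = Random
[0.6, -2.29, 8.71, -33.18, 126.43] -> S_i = 0.60*(-3.81)^i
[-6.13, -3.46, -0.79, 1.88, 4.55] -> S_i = -6.13 + 2.67*i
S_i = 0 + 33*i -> [0, 33, 66, 99, 132]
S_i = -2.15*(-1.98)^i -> [-2.15, 4.26, -8.43, 16.69, -33.04]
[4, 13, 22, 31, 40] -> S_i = 4 + 9*i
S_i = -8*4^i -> [-8, -32, -128, -512, -2048]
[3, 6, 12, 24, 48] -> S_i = 3*2^i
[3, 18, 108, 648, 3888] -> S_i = 3*6^i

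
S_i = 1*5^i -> [1, 5, 25, 125, 625]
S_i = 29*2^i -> [29, 58, 116, 232, 464]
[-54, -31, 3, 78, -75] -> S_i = Random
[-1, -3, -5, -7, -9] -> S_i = -1 + -2*i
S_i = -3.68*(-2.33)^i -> [-3.68, 8.57, -19.98, 46.55, -108.46]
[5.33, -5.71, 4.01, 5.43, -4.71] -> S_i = Random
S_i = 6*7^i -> [6, 42, 294, 2058, 14406]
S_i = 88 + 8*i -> [88, 96, 104, 112, 120]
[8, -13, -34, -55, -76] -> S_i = 8 + -21*i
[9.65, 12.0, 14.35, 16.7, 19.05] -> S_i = 9.65 + 2.35*i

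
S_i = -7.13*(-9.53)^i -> [-7.13, 67.95, -647.55, 6171.18, -58811.35]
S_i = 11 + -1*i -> [11, 10, 9, 8, 7]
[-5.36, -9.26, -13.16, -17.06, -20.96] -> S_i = -5.36 + -3.90*i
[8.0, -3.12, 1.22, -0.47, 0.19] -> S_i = 8.00*(-0.39)^i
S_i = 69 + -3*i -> [69, 66, 63, 60, 57]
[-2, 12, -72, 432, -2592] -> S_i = -2*-6^i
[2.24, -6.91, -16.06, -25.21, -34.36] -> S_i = 2.24 + -9.15*i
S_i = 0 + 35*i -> [0, 35, 70, 105, 140]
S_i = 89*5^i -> [89, 445, 2225, 11125, 55625]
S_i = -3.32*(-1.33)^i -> [-3.32, 4.42, -5.87, 7.81, -10.39]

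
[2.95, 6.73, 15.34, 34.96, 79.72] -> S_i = 2.95*2.28^i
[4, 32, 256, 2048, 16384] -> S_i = 4*8^i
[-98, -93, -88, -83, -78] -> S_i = -98 + 5*i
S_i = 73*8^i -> [73, 584, 4672, 37376, 299008]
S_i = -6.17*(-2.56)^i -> [-6.17, 15.8, -40.44, 103.52, -265.0]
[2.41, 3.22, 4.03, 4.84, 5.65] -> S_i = 2.41 + 0.81*i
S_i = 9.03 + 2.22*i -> [9.03, 11.25, 13.47, 15.69, 17.91]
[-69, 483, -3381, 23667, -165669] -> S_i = -69*-7^i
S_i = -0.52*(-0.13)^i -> [-0.52, 0.07, -0.01, 0.0, -0.0]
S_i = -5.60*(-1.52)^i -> [-5.6, 8.51, -12.94, 19.67, -29.89]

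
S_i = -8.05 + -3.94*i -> [-8.05, -11.99, -15.93, -19.87, -23.81]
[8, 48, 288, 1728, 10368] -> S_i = 8*6^i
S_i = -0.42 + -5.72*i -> [-0.42, -6.14, -11.86, -17.58, -23.3]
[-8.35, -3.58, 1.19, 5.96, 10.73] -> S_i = -8.35 + 4.77*i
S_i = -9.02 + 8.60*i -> [-9.02, -0.42, 8.18, 16.78, 25.38]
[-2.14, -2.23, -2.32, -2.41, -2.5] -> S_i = -2.14 + -0.09*i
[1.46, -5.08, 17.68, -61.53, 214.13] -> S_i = 1.46*(-3.48)^i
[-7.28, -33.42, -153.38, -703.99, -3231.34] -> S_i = -7.28*4.59^i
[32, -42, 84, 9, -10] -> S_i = Random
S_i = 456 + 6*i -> [456, 462, 468, 474, 480]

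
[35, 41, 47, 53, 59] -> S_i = 35 + 6*i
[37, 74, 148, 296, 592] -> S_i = 37*2^i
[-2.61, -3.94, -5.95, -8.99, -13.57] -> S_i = -2.61*1.51^i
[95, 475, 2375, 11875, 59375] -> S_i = 95*5^i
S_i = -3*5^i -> [-3, -15, -75, -375, -1875]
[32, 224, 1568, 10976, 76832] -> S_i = 32*7^i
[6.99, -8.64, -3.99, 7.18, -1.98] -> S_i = Random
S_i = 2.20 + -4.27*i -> [2.2, -2.07, -6.34, -10.61, -14.88]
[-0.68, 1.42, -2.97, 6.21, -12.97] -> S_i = -0.68*(-2.09)^i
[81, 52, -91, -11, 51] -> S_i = Random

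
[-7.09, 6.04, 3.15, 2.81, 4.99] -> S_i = Random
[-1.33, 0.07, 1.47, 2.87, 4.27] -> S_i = -1.33 + 1.40*i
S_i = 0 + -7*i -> [0, -7, -14, -21, -28]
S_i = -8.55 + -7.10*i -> [-8.55, -15.65, -22.75, -29.85, -36.95]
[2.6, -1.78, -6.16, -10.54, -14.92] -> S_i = 2.60 + -4.38*i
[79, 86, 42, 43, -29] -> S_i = Random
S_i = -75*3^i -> [-75, -225, -675, -2025, -6075]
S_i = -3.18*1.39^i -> [-3.18, -4.42, -6.14, -8.54, -11.87]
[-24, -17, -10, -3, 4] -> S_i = -24 + 7*i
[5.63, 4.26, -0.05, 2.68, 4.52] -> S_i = Random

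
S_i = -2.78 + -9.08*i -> [-2.78, -11.86, -20.94, -30.02, -39.1]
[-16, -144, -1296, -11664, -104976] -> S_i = -16*9^i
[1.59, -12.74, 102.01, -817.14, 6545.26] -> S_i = 1.59*(-8.01)^i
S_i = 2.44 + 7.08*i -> [2.44, 9.52, 16.6, 23.68, 30.76]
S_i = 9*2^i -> [9, 18, 36, 72, 144]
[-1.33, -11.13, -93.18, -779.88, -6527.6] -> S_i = -1.33*8.37^i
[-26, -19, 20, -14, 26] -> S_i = Random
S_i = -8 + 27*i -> [-8, 19, 46, 73, 100]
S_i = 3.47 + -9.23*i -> [3.47, -5.76, -14.99, -24.22, -33.45]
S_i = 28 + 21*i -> [28, 49, 70, 91, 112]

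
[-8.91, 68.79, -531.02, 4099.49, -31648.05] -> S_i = -8.91*(-7.72)^i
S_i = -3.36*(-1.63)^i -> [-3.36, 5.48, -8.93, 14.55, -23.72]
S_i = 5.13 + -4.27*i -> [5.13, 0.86, -3.41, -7.68, -11.95]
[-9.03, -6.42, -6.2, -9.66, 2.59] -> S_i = Random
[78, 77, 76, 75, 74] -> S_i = 78 + -1*i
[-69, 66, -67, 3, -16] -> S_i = Random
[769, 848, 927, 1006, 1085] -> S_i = 769 + 79*i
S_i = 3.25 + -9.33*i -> [3.25, -6.08, -15.41, -24.74, -34.07]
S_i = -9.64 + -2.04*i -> [-9.64, -11.68, -13.72, -15.76, -17.8]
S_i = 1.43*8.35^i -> [1.43, 11.94, 99.7, 832.52, 6951.55]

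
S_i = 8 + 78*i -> [8, 86, 164, 242, 320]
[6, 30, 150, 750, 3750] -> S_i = 6*5^i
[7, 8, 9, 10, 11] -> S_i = 7 + 1*i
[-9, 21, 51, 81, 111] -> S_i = -9 + 30*i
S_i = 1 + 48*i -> [1, 49, 97, 145, 193]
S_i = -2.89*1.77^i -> [-2.89, -5.12, -9.05, -16.03, -28.37]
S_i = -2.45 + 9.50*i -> [-2.45, 7.05, 16.55, 26.05, 35.55]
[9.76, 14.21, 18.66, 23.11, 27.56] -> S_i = 9.76 + 4.45*i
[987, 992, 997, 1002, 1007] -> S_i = 987 + 5*i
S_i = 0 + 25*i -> [0, 25, 50, 75, 100]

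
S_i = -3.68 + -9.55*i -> [-3.68, -13.23, -22.78, -32.33, -41.88]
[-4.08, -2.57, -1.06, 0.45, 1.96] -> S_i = -4.08 + 1.51*i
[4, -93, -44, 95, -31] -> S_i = Random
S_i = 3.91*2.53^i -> [3.91, 9.89, 25.03, 63.32, 160.2]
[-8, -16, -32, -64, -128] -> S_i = -8*2^i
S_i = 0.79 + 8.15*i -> [0.79, 8.94, 17.09, 25.24, 33.39]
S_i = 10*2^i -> [10, 20, 40, 80, 160]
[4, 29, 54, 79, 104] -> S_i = 4 + 25*i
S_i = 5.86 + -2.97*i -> [5.86, 2.89, -0.08, -3.05, -6.02]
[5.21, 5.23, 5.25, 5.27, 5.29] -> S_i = 5.21 + 0.02*i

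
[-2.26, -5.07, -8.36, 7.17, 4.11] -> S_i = Random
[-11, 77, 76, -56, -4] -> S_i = Random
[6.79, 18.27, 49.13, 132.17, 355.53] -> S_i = 6.79*2.69^i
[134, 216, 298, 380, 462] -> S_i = 134 + 82*i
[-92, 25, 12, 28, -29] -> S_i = Random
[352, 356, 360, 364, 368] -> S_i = 352 + 4*i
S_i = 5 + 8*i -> [5, 13, 21, 29, 37]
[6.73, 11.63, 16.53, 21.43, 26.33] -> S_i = 6.73 + 4.90*i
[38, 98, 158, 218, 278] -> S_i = 38 + 60*i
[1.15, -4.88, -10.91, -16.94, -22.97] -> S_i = 1.15 + -6.03*i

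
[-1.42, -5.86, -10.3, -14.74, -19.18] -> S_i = -1.42 + -4.44*i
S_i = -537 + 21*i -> [-537, -516, -495, -474, -453]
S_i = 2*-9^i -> [2, -18, 162, -1458, 13122]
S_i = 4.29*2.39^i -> [4.29, 10.25, 24.5, 58.57, 139.97]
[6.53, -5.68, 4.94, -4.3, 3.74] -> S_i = 6.53*(-0.87)^i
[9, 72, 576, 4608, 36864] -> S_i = 9*8^i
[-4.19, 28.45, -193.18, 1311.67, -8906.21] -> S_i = -4.19*(-6.79)^i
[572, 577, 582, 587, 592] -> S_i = 572 + 5*i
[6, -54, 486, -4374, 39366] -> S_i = 6*-9^i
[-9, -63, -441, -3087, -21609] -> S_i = -9*7^i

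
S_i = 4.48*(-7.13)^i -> [4.48, -31.94, 227.75, -1623.85, 11578.07]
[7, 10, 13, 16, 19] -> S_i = 7 + 3*i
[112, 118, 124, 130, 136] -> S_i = 112 + 6*i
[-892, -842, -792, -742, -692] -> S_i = -892 + 50*i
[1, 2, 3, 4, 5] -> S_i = 1 + 1*i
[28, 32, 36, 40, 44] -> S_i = 28 + 4*i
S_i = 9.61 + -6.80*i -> [9.61, 2.81, -3.99, -10.79, -17.59]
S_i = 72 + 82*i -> [72, 154, 236, 318, 400]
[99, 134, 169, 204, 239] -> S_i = 99 + 35*i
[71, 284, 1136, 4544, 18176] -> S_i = 71*4^i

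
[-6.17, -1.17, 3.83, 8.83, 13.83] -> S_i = -6.17 + 5.00*i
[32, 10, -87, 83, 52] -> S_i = Random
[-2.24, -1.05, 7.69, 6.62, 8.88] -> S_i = Random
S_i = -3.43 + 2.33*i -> [-3.43, -1.1, 1.23, 3.56, 5.89]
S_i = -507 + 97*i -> [-507, -410, -313, -216, -119]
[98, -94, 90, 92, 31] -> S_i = Random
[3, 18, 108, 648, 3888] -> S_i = 3*6^i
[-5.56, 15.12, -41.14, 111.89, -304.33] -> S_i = -5.56*(-2.72)^i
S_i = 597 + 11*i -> [597, 608, 619, 630, 641]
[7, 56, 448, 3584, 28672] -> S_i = 7*8^i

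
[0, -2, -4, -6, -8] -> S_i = 0 + -2*i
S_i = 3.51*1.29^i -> [3.51, 4.53, 5.84, 7.53, 9.72]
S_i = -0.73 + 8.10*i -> [-0.73, 7.37, 15.47, 23.57, 31.67]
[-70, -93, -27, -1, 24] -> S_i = Random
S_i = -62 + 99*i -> [-62, 37, 136, 235, 334]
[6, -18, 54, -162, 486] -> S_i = 6*-3^i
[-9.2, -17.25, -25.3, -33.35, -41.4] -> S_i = -9.20 + -8.05*i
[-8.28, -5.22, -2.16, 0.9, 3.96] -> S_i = -8.28 + 3.06*i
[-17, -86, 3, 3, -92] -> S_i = Random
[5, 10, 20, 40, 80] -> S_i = 5*2^i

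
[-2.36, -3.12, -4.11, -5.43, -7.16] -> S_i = -2.36*1.32^i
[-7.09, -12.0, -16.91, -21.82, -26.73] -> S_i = -7.09 + -4.91*i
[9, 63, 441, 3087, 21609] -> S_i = 9*7^i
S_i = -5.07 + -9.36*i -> [-5.07, -14.43, -23.79, -33.15, -42.51]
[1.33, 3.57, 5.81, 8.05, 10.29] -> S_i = 1.33 + 2.24*i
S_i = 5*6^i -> [5, 30, 180, 1080, 6480]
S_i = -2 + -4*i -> [-2, -6, -10, -14, -18]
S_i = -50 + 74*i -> [-50, 24, 98, 172, 246]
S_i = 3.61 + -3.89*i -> [3.61, -0.28, -4.17, -8.06, -11.95]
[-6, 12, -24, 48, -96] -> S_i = -6*-2^i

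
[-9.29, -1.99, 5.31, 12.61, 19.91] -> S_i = -9.29 + 7.30*i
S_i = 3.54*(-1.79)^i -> [3.54, -6.34, 11.34, -20.3, 36.34]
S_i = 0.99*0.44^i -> [0.99, 0.44, 0.19, 0.08, 0.04]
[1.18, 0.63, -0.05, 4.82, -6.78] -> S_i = Random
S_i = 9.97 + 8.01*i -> [9.97, 17.98, 25.99, 34.0, 42.01]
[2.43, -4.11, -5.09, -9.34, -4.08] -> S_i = Random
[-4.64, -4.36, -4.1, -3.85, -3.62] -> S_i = -4.64*0.94^i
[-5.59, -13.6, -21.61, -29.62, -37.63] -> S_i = -5.59 + -8.01*i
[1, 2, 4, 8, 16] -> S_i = 1*2^i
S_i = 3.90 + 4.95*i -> [3.9, 8.85, 13.8, 18.75, 23.7]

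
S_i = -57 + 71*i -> [-57, 14, 85, 156, 227]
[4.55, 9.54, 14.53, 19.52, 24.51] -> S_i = 4.55 + 4.99*i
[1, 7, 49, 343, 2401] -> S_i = 1*7^i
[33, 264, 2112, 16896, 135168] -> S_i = 33*8^i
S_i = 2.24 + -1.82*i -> [2.24, 0.42, -1.4, -3.22, -5.04]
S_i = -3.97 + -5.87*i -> [-3.97, -9.84, -15.71, -21.58, -27.45]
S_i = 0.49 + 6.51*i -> [0.49, 7.0, 13.51, 20.02, 26.53]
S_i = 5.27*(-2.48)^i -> [5.27, -13.07, 32.41, -80.38, 199.35]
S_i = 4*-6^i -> [4, -24, 144, -864, 5184]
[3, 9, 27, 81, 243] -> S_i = 3*3^i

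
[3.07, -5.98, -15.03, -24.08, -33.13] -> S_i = 3.07 + -9.05*i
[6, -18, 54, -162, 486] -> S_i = 6*-3^i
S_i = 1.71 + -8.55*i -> [1.71, -6.84, -15.39, -23.94, -32.49]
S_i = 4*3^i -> [4, 12, 36, 108, 324]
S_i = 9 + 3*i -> [9, 12, 15, 18, 21]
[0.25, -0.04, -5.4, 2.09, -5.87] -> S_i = Random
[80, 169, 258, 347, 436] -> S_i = 80 + 89*i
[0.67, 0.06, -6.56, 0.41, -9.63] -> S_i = Random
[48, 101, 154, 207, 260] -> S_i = 48 + 53*i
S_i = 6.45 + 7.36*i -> [6.45, 13.81, 21.17, 28.53, 35.89]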